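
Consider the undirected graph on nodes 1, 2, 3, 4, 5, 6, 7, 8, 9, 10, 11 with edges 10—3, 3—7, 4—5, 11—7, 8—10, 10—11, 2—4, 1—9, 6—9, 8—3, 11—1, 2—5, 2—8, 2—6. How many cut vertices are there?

1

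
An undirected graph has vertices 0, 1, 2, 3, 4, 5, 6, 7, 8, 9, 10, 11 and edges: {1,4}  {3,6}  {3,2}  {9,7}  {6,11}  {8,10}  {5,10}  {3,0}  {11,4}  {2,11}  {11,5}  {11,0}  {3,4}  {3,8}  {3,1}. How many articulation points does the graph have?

0

Removing 4, for instance, still leaves 2 components. No single vertex removal increases the component count — the graph has no articulation points.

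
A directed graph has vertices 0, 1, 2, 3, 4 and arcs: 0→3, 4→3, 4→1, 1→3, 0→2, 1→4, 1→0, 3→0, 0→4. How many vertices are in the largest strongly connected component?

{0, 1, 3, 4} are all mutually reachable — one SCC of size 4.
{2} is an SCC by itself.
The largest has 4 vertices.

4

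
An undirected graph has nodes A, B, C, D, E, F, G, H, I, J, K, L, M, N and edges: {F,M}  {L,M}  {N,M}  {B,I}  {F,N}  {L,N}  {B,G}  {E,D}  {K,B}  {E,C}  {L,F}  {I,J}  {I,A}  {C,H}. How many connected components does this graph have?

3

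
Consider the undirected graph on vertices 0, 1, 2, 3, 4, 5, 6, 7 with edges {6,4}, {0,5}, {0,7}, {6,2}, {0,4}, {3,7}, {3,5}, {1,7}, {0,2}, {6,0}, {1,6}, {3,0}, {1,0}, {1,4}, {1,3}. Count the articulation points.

Removing 6, for instance, still leaves 1 component. No single vertex removal increases the component count — the graph has no articulation points.

0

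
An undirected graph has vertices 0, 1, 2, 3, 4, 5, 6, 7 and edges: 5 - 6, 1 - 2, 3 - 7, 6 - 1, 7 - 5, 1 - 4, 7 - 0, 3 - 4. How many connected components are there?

1

Starting from 0 we can reach 0, 1, 2, 3, 4, 5, 6, 7. That is one component of size 8.
Total: 1 component.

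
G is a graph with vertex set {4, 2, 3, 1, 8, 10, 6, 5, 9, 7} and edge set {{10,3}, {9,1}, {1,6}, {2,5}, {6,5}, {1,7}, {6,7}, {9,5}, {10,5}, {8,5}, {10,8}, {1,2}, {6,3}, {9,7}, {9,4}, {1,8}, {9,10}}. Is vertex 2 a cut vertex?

No

Deleting 2 leaves 1 component (was 1) (its neighbors 1, 5 remain connected to each other), so 2 is not a cut vertex.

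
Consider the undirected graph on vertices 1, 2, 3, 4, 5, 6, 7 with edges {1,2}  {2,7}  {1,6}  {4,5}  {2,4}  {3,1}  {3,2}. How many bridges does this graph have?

4

The edges on the cycle 3-1-2-3 are not bridges since each lies on that cycle.
But removing 1-6 disconnects 1 from 6; removing 4-5 disconnects 4 from 5; removing 2-4 disconnects 2 from 4; removing 2-7 disconnects 2 from 7 — these are bridges.
That makes 4 bridges.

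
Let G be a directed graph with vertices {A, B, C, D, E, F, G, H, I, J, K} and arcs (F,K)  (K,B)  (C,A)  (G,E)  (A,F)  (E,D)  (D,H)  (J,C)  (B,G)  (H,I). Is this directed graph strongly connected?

No

There is no directed path from D to G, so the graph is not strongly connected.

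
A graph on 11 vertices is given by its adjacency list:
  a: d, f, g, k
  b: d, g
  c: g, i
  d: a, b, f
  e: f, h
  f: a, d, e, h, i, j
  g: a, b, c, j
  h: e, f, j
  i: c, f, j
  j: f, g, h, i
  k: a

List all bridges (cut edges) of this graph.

The edges on the cycle f-e-h-j-i-f are not bridges since each lies on that cycle.
But removing k-a disconnects k from a — this is a bridge.

a-k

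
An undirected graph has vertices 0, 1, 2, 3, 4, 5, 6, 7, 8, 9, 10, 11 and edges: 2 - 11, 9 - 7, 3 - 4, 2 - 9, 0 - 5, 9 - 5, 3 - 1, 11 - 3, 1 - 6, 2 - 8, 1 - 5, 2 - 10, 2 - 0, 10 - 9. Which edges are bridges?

The edges on the cycle 2-10-9-2 are not bridges since each lies on that cycle.
But removing 1 - 6 disconnects 1 from 6; removing 7 - 9 disconnects 7 from 9; removing 4 - 3 disconnects 4 from 3; removing 8 - 2 disconnects 8 from 2 — these are bridges.

1-6, 2-8, 3-4, 7-9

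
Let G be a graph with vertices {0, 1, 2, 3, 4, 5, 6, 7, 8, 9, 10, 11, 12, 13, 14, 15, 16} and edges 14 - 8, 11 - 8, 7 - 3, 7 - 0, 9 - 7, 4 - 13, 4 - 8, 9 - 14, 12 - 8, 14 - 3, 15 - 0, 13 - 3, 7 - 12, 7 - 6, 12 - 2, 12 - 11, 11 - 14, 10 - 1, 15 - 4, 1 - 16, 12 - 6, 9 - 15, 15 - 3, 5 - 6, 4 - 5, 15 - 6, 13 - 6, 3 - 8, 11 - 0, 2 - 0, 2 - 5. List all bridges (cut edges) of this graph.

The edges on the cycle 9-15-4-13-3-7-9 are not bridges since each lies on that cycle.
But removing 10 - 1 disconnects 10 from 1; removing 16 - 1 disconnects 16 from 1 — these are bridges.

1-10, 1-16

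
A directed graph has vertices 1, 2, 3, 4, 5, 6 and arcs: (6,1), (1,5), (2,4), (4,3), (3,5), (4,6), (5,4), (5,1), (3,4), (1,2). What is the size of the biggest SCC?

6

{1, 2, 3, 4, 5, 6} are all mutually reachable — one SCC of size 6.
The largest has 6 vertices.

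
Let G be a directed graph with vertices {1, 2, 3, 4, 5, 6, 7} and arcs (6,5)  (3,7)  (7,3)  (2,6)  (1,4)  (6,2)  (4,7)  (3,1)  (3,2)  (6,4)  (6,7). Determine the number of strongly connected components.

2

{1, 2, 3, 4, 6, 7} are all mutually reachable — one SCC of size 6.
{5} is an SCC by itself.
That gives 2 strongly connected components.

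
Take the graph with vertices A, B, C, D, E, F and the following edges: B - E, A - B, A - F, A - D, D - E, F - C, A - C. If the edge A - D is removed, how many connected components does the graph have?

A and D are still connected via A-B-E-D, so the component count stays at 1.

1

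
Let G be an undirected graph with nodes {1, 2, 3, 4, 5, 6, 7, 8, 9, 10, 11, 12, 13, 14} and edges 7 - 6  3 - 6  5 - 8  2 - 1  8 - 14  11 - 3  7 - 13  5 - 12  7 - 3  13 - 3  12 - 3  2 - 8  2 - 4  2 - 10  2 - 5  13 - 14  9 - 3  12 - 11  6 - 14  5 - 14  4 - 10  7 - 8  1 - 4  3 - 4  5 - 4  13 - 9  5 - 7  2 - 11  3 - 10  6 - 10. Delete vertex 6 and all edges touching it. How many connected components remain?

1

With 6 gone, the remaining components are: {1, 2, 3, 4, 5, 7, 8, 9, 10, 11, 12, 13, 14}.
That is 1 component.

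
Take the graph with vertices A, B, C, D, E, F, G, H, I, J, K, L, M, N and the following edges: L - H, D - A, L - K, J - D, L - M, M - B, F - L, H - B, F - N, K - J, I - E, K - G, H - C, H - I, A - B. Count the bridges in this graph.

The edges on the cycle L-H-B-A-D-J-K-L are not bridges since each lies on that cycle.
But removing I - E disconnects I from E; removing H - C disconnects H from C; removing F - L disconnects F from L; removing F - N disconnects F from N — these are bridges.
In total 6 edges are bridges.

6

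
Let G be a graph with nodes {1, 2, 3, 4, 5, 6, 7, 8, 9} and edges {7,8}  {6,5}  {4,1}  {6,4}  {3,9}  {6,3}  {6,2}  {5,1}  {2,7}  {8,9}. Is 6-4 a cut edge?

No

After removing 6-4, the path 6-5-1-4 still connects them, so the edge is not a bridge.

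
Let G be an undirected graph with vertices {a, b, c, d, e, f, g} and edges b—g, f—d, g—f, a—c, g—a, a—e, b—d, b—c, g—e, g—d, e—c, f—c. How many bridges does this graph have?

0

The edges on the cycle g-f-c-e-g are not bridges since each lies on that cycle.
Every edge lies on some cycle, so there are no bridges.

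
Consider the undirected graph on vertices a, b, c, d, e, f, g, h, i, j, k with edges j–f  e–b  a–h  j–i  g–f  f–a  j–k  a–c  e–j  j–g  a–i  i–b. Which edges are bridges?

The edges on the cycle j-g-f-a-i-j are not bridges since each lies on that cycle.
But removing c–a disconnects c from a; removing k–j disconnects k from j; removing a–h disconnects a from h — these are bridges.

a-c, a-h, j-k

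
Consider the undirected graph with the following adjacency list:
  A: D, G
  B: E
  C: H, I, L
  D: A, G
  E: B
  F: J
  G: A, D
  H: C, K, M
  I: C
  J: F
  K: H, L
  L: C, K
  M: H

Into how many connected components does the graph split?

Starting from B we can reach B, E. That is one component of size 2.
Starting from F we can reach F, J. That is one component of size 2.
Starting from A we can reach A, D, G. That is one component of size 3.
Starting from C we can reach C, H, I, K, L, M. That is one component of size 6.
Total: 4 components.

4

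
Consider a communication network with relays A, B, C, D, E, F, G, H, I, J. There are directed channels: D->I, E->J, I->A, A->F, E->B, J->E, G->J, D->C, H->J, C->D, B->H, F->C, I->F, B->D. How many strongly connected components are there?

3

{A, C, D, F, I} are all mutually reachable — one SCC of size 5.
{B, E, H, J} are all mutually reachable — one SCC of size 4.
{G} is an SCC by itself.
That gives 3 strongly connected components.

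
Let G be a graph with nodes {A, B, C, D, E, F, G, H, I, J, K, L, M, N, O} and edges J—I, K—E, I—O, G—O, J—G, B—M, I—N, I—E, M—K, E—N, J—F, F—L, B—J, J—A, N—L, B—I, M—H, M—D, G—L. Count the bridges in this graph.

3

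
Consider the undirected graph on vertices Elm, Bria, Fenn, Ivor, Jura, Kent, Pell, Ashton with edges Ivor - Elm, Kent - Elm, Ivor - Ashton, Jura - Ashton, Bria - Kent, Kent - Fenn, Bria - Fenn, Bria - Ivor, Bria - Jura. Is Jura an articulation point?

Deleting Jura leaves 2 components (was 2), so Jura is not a cut vertex.

No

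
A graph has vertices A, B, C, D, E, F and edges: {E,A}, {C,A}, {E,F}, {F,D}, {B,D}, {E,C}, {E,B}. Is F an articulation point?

No

Deleting F leaves 1 component (was 1) (its neighbors D, E remain connected to each other), so F is not a cut vertex.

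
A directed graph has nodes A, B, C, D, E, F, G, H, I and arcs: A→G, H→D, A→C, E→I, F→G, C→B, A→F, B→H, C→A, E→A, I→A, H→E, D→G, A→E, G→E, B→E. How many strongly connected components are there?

1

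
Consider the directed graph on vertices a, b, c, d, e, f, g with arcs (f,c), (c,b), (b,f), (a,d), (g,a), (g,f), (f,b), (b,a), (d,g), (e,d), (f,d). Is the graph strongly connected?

There is no directed path from a to e, so the graph is not strongly connected.

No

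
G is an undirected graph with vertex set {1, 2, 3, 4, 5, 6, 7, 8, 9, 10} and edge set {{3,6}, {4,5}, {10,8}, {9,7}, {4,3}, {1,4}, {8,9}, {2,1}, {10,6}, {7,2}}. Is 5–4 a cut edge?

Yes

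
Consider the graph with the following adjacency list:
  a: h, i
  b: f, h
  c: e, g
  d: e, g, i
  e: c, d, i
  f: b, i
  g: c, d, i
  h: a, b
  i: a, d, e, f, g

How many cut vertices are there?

Removing i increases the component count from 1 to 2, so i is a cut vertex.
By contrast removing c leaves 1 component; it is not a cut vertex. No other vertex is a cut vertex either.

1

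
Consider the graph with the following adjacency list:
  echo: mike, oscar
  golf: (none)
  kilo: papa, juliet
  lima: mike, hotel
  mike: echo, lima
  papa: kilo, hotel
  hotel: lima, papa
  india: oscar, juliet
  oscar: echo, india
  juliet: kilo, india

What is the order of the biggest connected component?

golf is isolated — a component by itself.
Starting from echo we can reach echo, kilo, lima, mike, papa, hotel, india, oscar, juliet. That is one component of size 9.
The largest has 9 vertices.

9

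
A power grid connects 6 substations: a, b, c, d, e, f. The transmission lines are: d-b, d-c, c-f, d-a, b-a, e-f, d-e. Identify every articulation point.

d

Removing d increases the component count from 1 to 2, so d is a cut vertex.
By contrast removing c leaves 1 component; it is not a cut vertex. No other vertex is a cut vertex either.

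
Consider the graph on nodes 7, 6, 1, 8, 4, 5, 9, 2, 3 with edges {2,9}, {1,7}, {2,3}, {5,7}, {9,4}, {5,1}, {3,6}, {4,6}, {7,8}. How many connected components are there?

2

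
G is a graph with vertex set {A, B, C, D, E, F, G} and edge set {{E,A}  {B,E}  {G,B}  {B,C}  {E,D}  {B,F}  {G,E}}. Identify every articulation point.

Removing B increases the component count from 1 to 3, so B is a cut vertex.
Removing E increases the component count from 1 to 3, so E is a cut vertex.
By contrast removing D leaves 1 component; it is not a cut vertex. No other vertex is a cut vertex either.

B, E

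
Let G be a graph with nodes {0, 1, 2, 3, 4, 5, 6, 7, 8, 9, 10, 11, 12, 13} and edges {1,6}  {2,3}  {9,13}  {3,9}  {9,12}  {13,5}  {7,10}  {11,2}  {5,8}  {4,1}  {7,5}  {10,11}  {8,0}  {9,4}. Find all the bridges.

The edges on the cycle 7-10-11-2-3-9-13-5-7 are not bridges since each lies on that cycle.
But removing 1 - 6 disconnects 1 from 6; removing 8 - 0 disconnects 8 from 0; removing 8 - 5 disconnects 8 from 5; removing 4 - 9 disconnects 4 from 9 — these are bridges.
In total 6 edges are bridges.

0-8, 1-4, 1-6, 12-9, 4-9, 5-8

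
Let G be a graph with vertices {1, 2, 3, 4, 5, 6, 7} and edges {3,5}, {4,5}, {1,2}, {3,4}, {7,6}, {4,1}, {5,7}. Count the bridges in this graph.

The edges on the cycle 3-4-5-3 are not bridges since each lies on that cycle.
But removing 7-6 disconnects 7 from 6; removing 5-7 disconnects 5 from 7; removing 1-2 disconnects 1 from 2; removing 4-1 disconnects 4 from 1 — these are bridges.
That makes 4 bridges.

4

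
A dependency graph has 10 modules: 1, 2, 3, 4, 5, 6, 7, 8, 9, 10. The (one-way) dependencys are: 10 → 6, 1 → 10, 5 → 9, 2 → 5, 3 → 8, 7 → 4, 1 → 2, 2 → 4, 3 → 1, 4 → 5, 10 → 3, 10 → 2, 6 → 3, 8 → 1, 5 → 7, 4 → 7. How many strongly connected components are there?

4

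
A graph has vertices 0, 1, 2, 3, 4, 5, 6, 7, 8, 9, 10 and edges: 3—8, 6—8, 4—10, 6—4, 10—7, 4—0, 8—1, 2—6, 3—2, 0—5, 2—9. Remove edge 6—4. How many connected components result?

2

Before removal there is 1 component.
6—4 is a bridge — removing it separates 6's side from 4's side.
After removal: 2 components.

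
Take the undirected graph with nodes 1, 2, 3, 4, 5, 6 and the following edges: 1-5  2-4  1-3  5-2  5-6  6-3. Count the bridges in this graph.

The edges on the cycle 1-5-6-3-1 are not bridges since each lies on that cycle.
But removing 2-4 disconnects 2 from 4; removing 2-5 disconnects 2 from 5 — these are bridges.
That makes 2 bridges.

2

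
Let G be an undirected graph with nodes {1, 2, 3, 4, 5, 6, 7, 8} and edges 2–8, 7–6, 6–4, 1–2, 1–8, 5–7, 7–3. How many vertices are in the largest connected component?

Starting from 1 we can reach 1, 2, 8. That is one component of size 3.
Starting from 3 we can reach 3, 4, 5, 6, 7. That is one component of size 5.
The largest has 5 vertices.

5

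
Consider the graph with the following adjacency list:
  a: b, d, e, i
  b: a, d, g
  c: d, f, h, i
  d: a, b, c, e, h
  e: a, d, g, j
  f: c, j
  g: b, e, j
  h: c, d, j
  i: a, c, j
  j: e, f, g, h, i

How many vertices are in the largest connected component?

Starting from a we can reach a, b, c, d, e, f, g, h, i, j. That is one component of size 10.
The largest has 10 vertices.

10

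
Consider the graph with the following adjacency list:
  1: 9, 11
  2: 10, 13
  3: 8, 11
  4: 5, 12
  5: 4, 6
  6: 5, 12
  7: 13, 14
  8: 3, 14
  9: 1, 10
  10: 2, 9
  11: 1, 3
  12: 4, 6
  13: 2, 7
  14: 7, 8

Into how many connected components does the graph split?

Starting from 4 we can reach 4, 5, 6, 12. That is one component of size 4.
Starting from 1 we can reach 1, 2, 3, 7, 8, 9, 10, 11, 13, 14. That is one component of size 10.
Total: 2 components.

2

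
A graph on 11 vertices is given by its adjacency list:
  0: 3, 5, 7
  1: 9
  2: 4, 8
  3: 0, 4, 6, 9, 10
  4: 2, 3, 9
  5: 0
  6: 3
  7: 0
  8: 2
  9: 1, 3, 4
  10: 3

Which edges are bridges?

The edges on the cycle 4-3-9-4 are not bridges since each lies on that cycle.
But removing 3-10 disconnects 3 from 10; removing 3-6 disconnects 3 from 6; removing 9-1 disconnects 9 from 1; removing 4-2 disconnects 4 from 2 — these are bridges.
In total 8 edges are bridges.

0-3, 0-5, 0-7, 1-9, 10-3, 2-4, 2-8, 3-6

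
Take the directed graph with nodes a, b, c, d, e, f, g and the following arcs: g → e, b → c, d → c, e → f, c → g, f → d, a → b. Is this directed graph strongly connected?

No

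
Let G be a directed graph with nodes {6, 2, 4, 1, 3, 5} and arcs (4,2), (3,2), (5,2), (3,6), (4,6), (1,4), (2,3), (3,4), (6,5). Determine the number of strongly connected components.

{2, 3, 4, 5, 6} are all mutually reachable — one SCC of size 5.
{1} is an SCC by itself.
That gives 2 strongly connected components.

2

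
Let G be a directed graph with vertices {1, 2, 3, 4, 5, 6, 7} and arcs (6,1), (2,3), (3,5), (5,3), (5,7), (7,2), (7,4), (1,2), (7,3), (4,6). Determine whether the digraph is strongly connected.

Yes

From 1 we can reach every vertex (1, 2, 3, 4, 5, 6, 7), and every vertex can reach 1 (1, 2, 3, 4, 5, 6, 7). So the whole graph is one strongly connected component.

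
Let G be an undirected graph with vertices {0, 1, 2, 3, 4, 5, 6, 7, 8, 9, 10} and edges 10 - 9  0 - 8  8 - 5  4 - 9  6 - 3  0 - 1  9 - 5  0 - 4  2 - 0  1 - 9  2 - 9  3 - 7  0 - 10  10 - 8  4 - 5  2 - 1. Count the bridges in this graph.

2

The edges on the cycle 0-4-9-10-0 are not bridges since each lies on that cycle.
But removing 6 - 3 disconnects 6 from 3; removing 3 - 7 disconnects 3 from 7 — these are bridges.
That makes 2 bridges.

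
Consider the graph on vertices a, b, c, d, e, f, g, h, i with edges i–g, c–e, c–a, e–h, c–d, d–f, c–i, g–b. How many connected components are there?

1

Starting from a we can reach a, b, c, d, e, f, g, h, i. That is one component of size 9.
Total: 1 component.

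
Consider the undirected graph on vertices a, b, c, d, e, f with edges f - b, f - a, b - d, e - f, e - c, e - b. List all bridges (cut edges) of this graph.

a-f, b-d, c-e

The edges on the cycle e-f-b-e are not bridges since each lies on that cycle.
But removing f - a disconnects f from a; removing b - d disconnects b from d; removing e - c disconnects e from c — these are bridges.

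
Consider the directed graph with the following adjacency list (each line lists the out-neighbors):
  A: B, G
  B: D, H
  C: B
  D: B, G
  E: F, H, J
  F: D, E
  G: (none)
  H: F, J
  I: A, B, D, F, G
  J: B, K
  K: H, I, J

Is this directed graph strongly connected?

No

There is no directed path from J to C, so the graph is not strongly connected.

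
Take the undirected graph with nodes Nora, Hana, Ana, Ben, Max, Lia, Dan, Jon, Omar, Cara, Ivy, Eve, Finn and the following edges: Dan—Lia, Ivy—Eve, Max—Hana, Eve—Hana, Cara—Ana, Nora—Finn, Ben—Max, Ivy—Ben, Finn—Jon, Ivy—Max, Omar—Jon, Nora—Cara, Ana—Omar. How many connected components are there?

3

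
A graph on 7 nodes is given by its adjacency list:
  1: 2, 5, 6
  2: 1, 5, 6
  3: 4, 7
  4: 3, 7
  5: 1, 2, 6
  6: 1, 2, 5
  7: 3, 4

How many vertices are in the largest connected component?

4

Starting from 3 we can reach 3, 4, 7. That is one component of size 3.
Starting from 1 we can reach 1, 2, 5, 6. That is one component of size 4.
The largest has 4 vertices.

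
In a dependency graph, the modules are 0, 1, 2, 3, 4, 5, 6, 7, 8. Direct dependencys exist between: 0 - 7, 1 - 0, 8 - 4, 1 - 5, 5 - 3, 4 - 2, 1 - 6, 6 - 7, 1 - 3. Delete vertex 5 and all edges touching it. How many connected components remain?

With 5 gone, the remaining components are: {2, 4, 8}; {0, 1, 3, 6, 7}.
That is 2 components.

2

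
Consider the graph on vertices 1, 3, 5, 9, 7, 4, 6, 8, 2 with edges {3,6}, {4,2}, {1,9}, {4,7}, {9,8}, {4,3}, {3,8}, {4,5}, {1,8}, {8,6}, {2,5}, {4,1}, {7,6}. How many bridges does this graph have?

0

The edges on the cycle 4-2-5-4 are not bridges since each lies on that cycle.
Every edge lies on some cycle, so there are no bridges.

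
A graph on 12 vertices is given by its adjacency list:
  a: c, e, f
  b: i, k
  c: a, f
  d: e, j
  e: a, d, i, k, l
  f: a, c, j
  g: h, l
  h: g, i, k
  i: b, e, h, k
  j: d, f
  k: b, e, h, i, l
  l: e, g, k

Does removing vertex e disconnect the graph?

Yes

Deleting e raises the number of components from 1 to 2, so e is a cut vertex.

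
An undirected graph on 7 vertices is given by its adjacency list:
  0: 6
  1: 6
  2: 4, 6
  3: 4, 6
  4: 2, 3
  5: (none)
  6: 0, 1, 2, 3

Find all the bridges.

0-6, 1-6

The edges on the cycle 6-3-4-2-6 are not bridges since each lies on that cycle.
But removing 6-1 disconnects 6 from 1; removing 6-0 disconnects 6 from 0 — these are bridges.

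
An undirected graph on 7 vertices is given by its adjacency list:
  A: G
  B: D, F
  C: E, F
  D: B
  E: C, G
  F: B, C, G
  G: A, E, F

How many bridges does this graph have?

3

The edges on the cycle F-G-E-C-F are not bridges since each lies on that cycle.
But removing A-G disconnects A from G; removing B-D disconnects B from D; removing B-F disconnects B from F — these are bridges.
That makes 3 bridges.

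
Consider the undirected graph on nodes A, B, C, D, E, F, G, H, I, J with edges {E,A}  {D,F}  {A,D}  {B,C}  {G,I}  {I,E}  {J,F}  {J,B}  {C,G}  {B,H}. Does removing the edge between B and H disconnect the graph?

Removing B–H leaves no path between B and H: the component count goes from 1 to 2. So it is a bridge.

Yes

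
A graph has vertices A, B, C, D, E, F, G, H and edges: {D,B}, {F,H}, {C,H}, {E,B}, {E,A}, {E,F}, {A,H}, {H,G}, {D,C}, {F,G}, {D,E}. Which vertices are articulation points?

none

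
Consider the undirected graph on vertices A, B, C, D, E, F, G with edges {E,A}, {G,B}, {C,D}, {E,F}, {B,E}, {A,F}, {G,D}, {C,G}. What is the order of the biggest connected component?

7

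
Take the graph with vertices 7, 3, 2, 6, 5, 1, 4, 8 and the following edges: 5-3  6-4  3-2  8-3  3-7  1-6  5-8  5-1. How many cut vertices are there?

4

Removing 1 increases the component count from 1 to 2, so 1 is a cut vertex.
Removing 3 increases the component count from 1 to 3, so 3 is a cut vertex.
Removing 5 increases the component count from 1 to 2, so 5 is a cut vertex.
Likewise 6 is a cut vertex.
By contrast removing 8 leaves 1 component; it is not a cut vertex. No other vertex is a cut vertex either.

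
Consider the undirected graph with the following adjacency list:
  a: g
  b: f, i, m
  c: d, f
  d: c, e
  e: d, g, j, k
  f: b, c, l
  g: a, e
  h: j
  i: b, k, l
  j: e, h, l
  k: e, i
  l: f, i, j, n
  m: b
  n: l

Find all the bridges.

The edges on the cycle e-j-l-f-c-d-e are not bridges since each lies on that cycle.
But removing j-h disconnects j from h; removing m-b disconnects m from b; removing g-a disconnects g from a; removing e-g disconnects e from g — these are bridges.
In total 5 edges are bridges.

a-g, b-m, e-g, h-j, l-n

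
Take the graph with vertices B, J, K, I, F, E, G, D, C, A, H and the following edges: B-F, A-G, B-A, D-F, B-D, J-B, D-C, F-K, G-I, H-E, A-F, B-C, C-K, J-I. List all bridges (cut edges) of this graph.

The edges on the cycle D-F-K-C-D are not bridges since each lies on that cycle.
But removing H-E disconnects H from E — this is a bridge.

E-H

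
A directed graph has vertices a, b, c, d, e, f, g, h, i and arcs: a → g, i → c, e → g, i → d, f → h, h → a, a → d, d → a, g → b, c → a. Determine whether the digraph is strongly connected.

No

There is no directed path from d to f, so the graph is not strongly connected.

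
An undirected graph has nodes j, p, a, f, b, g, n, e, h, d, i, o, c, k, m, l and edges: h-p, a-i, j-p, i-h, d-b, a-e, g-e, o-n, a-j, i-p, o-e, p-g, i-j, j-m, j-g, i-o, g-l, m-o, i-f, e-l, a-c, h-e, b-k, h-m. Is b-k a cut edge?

Yes

Removing b-k leaves no path between b and k: the component count goes from 2 to 3. So it is a bridge.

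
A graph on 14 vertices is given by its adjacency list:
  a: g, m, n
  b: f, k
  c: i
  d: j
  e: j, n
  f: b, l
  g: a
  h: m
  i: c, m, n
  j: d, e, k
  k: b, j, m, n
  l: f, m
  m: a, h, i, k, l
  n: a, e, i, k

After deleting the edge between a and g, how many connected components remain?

Before removal there is 1 component.
a-g is a bridge — removing it separates a's side from g's side.
After removal: 2 components.

2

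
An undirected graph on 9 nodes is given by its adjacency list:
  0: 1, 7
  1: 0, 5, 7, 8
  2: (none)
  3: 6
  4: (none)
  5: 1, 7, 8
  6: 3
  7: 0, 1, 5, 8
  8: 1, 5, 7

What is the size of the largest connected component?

5

4 is isolated — a component by itself.
2 is isolated — a component by itself.
Starting from 3 we can reach 3, 6. That is one component of size 2.
Starting from 0 we can reach 0, 1, 5, 7, 8. That is one component of size 5.
The largest has 5 vertices.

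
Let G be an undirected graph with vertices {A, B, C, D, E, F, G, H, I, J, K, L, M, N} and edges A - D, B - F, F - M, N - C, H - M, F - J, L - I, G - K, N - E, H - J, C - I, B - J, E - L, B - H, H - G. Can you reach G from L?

No

The component containing L is {C, E, I, L, N}, and G is not in it.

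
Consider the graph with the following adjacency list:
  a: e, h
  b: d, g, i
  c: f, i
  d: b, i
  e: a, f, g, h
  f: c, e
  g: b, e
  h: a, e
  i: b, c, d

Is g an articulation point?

Deleting g leaves 1 component (was 1) (its neighbors b, e remain connected to each other), so g is not a cut vertex.

No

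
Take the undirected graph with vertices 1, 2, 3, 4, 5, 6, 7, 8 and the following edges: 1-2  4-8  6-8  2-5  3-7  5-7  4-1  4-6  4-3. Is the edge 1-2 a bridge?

After removing 1-2, the path 1-4-3-7-5-2 still connects them, so the edge is not a bridge.

No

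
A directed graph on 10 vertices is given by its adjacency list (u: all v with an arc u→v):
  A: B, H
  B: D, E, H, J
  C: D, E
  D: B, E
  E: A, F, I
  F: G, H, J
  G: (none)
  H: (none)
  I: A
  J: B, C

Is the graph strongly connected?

There is no directed path from G to F, so the graph is not strongly connected.

No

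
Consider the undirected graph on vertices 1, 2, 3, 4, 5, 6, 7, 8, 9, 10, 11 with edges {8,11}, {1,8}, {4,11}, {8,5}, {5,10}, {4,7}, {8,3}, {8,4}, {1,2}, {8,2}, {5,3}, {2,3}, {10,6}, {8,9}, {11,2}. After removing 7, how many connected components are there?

1

With 7 gone, the remaining components are: {1, 2, 3, 4, 5, 6, 8, 9, 10, 11}.
That is 1 component.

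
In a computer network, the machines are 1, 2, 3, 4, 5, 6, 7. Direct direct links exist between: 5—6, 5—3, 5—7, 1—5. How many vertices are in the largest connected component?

4 is isolated — a component by itself.
2 is isolated — a component by itself.
Starting from 1 we can reach 1, 3, 5, 6, 7. That is one component of size 5.
The largest has 5 vertices.

5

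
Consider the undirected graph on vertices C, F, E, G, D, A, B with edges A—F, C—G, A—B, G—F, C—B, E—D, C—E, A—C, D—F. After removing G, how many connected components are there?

1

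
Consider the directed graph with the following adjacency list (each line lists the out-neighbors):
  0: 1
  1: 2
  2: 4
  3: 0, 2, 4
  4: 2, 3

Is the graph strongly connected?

From 4 we can reach every vertex (0, 1, 2, 3, 4), and every vertex can reach 4 (0, 1, 2, 3, 4). So the whole graph is one strongly connected component.

Yes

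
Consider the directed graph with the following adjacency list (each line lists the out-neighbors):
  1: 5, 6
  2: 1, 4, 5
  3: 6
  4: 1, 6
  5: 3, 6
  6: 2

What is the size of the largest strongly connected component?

6

{1, 2, 3, 4, 5, 6} are all mutually reachable — one SCC of size 6.
The largest has 6 vertices.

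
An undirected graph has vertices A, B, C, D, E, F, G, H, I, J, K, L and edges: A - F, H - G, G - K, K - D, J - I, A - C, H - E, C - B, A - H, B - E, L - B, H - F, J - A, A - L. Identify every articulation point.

Removing A increases the component count from 1 to 2, so A is a cut vertex.
Removing G increases the component count from 1 to 2, so G is a cut vertex.
Removing H increases the component count from 1 to 2, so H is a cut vertex.
Likewise J, K are cut vertices.
By contrast removing B leaves 1 component; it is not a cut vertex. No other vertex is a cut vertex either.

A, G, H, J, K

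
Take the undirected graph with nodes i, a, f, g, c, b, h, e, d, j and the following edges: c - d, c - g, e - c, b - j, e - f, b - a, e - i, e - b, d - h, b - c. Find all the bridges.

a-b, b-j, c-d, c-g, d-h, e-f, e-i

The edges on the cycle e-b-c-e are not bridges since each lies on that cycle.
But removing b - a disconnects b from a; removing e - f disconnects e from f; removing c - d disconnects c from d; removing e - i disconnects e from i — these are bridges.
In total 7 edges are bridges.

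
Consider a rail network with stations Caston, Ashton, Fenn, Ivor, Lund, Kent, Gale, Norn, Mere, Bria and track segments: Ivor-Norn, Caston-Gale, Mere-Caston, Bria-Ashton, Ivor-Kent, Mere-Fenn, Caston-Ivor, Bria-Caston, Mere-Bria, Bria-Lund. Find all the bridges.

The edges on the cycle Mere-Bria-Caston-Mere are not bridges since each lies on that cycle.
But removing Bria-Ashton disconnects Bria from Ashton; removing Caston-Gale disconnects Caston from Gale; removing Caston-Ivor disconnects Caston from Ivor; removing Ivor-Norn disconnects Ivor from Norn — these are bridges.
In total 7 edges are bridges.

Ashton-Bria, Bria-Lund, Caston-Gale, Caston-Ivor, Fenn-Mere, Ivor-Kent, Ivor-Norn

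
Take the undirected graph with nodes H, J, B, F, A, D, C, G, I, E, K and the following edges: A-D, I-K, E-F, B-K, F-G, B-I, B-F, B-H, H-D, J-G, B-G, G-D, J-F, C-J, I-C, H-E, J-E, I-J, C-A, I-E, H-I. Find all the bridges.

none

The edges on the cycle B-H-E-F-J-C-I-B are not bridges since each lies on that cycle.
Every edge lies on some cycle, so there are no bridges.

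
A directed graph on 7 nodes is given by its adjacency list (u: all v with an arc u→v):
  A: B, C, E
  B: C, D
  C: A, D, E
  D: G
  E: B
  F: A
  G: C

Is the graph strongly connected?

No

There is no directed path from G to F, so the graph is not strongly connected.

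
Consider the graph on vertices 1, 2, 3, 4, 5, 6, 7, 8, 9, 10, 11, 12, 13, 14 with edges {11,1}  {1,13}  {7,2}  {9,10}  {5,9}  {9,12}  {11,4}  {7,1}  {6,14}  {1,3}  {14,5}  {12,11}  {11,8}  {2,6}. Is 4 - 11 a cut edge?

Removing 4 - 11 leaves no path between 4 and 11: the component count goes from 1 to 2. So it is a bridge.

Yes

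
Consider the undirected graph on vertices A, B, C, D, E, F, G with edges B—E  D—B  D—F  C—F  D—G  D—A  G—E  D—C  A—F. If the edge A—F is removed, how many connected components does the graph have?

1

A and F are still connected via A-D-F, so the component count stays at 1.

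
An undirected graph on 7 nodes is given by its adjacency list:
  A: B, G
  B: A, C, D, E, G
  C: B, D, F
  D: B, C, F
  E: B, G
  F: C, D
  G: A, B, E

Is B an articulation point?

Deleting B raises the number of components from 1 to 2, so B is a cut vertex.

Yes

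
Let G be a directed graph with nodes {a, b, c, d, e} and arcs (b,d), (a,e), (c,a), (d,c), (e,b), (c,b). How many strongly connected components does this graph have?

{a, b, c, d, e} are all mutually reachable — one SCC of size 5.
That gives 1 strongly connected component.

1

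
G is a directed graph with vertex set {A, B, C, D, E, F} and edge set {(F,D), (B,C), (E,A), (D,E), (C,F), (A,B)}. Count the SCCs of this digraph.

{A, B, C, D, E, F} are all mutually reachable — one SCC of size 6.
That gives 1 strongly connected component.

1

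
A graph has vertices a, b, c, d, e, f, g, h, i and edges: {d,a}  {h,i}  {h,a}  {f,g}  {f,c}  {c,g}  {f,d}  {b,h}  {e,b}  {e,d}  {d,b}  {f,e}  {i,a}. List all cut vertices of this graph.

Removing f increases the component count from 1 to 2, so f is a cut vertex.
By contrast removing b leaves 1 component; it is not a cut vertex. No other vertex is a cut vertex either.

f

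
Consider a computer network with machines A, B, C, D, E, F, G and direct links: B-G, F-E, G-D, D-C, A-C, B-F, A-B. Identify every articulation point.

B, F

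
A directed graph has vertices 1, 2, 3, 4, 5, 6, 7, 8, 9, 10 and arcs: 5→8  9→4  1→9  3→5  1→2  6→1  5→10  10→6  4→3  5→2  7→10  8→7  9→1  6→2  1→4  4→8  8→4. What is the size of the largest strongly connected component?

9

{1, 3, 4, 5, 6, 7, 8, 9, 10} are all mutually reachable — one SCC of size 9.
{2} is an SCC by itself.
The largest has 9 vertices.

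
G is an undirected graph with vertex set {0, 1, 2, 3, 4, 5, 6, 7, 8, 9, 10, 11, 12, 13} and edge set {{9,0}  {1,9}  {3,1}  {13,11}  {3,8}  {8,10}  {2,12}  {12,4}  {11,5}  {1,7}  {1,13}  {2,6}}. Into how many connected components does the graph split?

Starting from 2 we can reach 2, 4, 6, 12. That is one component of size 4.
Starting from 0 we can reach 0, 1, 3, 5, 7, 8, 9, 10, 11, 13. That is one component of size 10.
Total: 2 components.

2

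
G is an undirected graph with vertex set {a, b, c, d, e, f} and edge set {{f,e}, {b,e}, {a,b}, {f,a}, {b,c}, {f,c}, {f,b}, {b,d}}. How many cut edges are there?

The edges on the cycle f-a-b-f are not bridges since each lies on that cycle.
But removing b–d disconnects b from d — this is a bridge.

1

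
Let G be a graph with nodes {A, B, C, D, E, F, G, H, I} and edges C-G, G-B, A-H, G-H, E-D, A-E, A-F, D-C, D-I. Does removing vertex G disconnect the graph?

Yes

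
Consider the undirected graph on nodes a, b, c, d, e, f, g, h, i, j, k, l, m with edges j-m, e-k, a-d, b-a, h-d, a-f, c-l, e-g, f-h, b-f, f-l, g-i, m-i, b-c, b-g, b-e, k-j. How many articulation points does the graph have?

1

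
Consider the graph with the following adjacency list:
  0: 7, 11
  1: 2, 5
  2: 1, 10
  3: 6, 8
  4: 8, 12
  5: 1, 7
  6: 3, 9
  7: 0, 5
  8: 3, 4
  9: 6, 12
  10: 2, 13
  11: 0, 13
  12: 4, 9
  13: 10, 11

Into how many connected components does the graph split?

2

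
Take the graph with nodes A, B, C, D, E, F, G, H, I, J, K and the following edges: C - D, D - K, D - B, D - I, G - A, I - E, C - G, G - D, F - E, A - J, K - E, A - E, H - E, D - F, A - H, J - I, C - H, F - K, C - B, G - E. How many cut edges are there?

The edges on the cycle C-G-A-J-I-D-C are not bridges since each lies on that cycle.
Every edge lies on some cycle, so there are no bridges.

0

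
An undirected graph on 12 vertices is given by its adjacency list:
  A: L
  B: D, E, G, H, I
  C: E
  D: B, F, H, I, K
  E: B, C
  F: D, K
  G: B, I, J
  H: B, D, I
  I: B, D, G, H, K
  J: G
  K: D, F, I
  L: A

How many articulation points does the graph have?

Removing B increases the component count from 2 to 3, so B is a cut vertex.
Removing E increases the component count from 2 to 3, so E is a cut vertex.
Removing G increases the component count from 2 to 3, so G is a cut vertex.
By contrast removing L leaves 2 components; it is not a cut vertex. No other vertex is a cut vertex either.

3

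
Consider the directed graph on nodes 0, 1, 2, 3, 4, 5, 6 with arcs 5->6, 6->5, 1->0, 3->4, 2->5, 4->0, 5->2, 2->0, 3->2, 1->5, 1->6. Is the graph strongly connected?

There is no directed path from 5 to 4, so the graph is not strongly connected.

No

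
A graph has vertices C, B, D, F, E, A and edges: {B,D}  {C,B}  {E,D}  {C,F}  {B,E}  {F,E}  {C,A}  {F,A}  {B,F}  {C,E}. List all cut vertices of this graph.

none

Removing F, for instance, still leaves 1 component. No single vertex removal increases the component count — the graph has no articulation points.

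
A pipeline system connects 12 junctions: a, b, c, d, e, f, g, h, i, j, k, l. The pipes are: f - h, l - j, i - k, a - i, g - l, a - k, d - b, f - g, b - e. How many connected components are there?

4

c is isolated — a component by itself.
Starting from a we can reach a, i, k. That is one component of size 3.
Starting from b we can reach b, d, e. That is one component of size 3.
Starting from f we can reach f, g, h, j, l. That is one component of size 5.
Total: 4 components.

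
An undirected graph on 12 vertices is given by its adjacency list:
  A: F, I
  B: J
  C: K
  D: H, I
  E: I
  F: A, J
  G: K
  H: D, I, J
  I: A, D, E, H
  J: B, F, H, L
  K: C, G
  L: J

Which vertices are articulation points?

Removing I increases the component count from 2 to 3, so I is a cut vertex.
Removing J increases the component count from 2 to 4, so J is a cut vertex.
Removing K increases the component count from 2 to 3, so K is a cut vertex.
By contrast removing F leaves 2 components; it is not a cut vertex. No other vertex is a cut vertex either.

I, J, K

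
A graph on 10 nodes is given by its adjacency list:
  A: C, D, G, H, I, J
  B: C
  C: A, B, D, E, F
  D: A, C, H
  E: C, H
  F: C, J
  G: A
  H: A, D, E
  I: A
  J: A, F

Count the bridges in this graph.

3

The edges on the cycle H-A-D-H are not bridges since each lies on that cycle.
But removing A-I disconnects A from I; removing A-G disconnects A from G; removing C-B disconnects C from B — these are bridges.
That makes 3 bridges.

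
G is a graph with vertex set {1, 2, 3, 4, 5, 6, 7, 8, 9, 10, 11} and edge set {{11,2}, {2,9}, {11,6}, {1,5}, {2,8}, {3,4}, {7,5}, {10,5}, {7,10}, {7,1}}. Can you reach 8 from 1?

The component containing 1 is {1, 5, 7, 10}, and 8 is not in it.

No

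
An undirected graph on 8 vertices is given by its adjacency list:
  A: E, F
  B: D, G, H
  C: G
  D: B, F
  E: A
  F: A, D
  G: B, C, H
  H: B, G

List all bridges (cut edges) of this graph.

A-E, A-F, B-D, C-G, D-F

The edges on the cycle B-H-G-B are not bridges since each lies on that cycle.
But removing B-D disconnects B from D; removing A-E disconnects A from E; removing G-C disconnects G from C; removing F-A disconnects F from A — these are bridges.
In total 5 edges are bridges.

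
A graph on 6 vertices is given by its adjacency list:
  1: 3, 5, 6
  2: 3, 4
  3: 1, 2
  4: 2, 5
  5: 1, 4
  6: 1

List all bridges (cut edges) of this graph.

The edges on the cycle 1-5-4-2-3-1 are not bridges since each lies on that cycle.
But removing 1-6 disconnects 1 from 6 — this is a bridge.

1-6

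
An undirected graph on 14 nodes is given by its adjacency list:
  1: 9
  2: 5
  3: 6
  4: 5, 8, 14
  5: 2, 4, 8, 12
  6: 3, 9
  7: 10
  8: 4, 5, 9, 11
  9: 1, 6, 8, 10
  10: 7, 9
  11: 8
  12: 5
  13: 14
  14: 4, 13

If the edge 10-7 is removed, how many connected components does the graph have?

2

Before removal there is 1 component.
10-7 is a bridge — removing it separates 10's side from 7's side.
After removal: 2 components.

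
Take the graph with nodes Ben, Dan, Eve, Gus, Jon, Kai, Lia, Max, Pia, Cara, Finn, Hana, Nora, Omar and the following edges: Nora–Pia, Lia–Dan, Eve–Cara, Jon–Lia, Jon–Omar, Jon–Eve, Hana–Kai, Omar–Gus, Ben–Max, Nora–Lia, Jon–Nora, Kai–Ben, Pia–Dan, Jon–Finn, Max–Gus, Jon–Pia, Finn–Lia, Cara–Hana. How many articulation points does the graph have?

1

Removing Jon increases the component count from 1 to 2, so Jon is a cut vertex.
By contrast removing Max leaves 1 component; it is not a cut vertex. No other vertex is a cut vertex either.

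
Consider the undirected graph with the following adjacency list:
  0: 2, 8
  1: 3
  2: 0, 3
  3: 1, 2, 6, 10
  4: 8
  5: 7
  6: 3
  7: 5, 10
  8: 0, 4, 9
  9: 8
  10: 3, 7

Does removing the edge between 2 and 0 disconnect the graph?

Yes

Removing 2-0 leaves no path between 2 and 0: the component count goes from 1 to 2. So it is a bridge.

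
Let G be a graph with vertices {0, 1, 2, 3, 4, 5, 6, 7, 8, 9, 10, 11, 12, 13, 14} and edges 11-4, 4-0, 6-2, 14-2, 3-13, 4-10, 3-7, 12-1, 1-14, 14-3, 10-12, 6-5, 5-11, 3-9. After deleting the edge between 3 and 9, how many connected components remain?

Before removal there are 2 components.
3-9 is a bridge — removing it separates 3's side from 9's side.
After removal: 3 components.

3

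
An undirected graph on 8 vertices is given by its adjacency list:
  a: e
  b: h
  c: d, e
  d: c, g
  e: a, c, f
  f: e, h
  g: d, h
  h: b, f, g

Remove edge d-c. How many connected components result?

1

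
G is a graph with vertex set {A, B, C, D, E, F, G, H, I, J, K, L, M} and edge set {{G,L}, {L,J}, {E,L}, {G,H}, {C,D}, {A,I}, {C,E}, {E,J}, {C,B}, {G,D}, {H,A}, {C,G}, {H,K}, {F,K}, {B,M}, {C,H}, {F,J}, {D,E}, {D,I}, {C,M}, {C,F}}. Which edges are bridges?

The edges on the cycle C-B-M-C are not bridges since each lies on that cycle.
Every edge lies on some cycle, so there are no bridges.

none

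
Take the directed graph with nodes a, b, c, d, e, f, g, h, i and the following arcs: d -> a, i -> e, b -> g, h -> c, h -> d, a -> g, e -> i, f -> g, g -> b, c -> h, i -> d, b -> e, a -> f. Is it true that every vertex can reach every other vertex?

There is no directed path from g to h, so the graph is not strongly connected.

No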